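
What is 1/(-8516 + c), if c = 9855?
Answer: 1/1339 ≈ 0.00074683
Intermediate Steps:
1/(-8516 + c) = 1/(-8516 + 9855) = 1/1339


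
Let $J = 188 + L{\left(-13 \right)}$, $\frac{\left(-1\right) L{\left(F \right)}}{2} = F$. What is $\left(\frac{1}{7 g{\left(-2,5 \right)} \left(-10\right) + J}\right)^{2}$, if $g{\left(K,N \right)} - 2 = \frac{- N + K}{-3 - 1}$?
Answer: $\frac{4}{9409} \approx 0.00042513$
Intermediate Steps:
$L{\left(F \right)} = - 2 F$
$g{\left(K,N \right)} = 2 - \frac{K}{4} + \frac{N}{4}$ ($g{\left(K,N \right)} = 2 + \frac{- N + K}{-3 - 1} = 2 + \frac{K - N}{-4} = 2 + \left(K - N\right) \left(- \frac{1}{4}\right) = 2 - \left(- \frac{N}{4} + \frac{K}{4}\right) = 2 - \frac{K}{4} + \frac{N}{4}$)
$J = 214$ ($J = 188 - -26 = 188 + 26 = 214$)
$\left(\frac{1}{7 g{\left(-2,5 \right)} \left(-10\right) + J}\right)^{2} = \left(\frac{1}{7 \left(2 - - \frac{1}{2} + \frac{1}{4} \cdot 5\right) \left(-10\right) + 214}\right)^{2} = \left(\frac{1}{7 \left(2 + \frac{1}{2} + \frac{5}{4}\right) \left(-10\right) + 214}\right)^{2} = \left(\frac{1}{7 \cdot \frac{15}{4} \left(-10\right) + 214}\right)^{2} = \left(\frac{1}{\frac{105}{4} \left(-10\right) + 214}\right)^{2} = \left(\frac{1}{- \frac{525}{2} + 214}\right)^{2} = \left(\frac{1}{- \frac{97}{2}}\right)^{2} = \left(- \frac{2}{97}\right)^{2} = \frac{4}{9409}$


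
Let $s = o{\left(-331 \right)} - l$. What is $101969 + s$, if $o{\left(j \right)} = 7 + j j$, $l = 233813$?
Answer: $-22276$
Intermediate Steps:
$o{\left(j \right)} = 7 + j^{2}$
$s = -124245$ ($s = \left(7 + \left(-331\right)^{2}\right) - 233813 = \left(7 + 109561\right) - 233813 = 109568 - 233813 = -124245$)
$101969 + s = 101969 - 124245 = -22276$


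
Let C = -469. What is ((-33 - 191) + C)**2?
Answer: 480249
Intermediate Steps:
((-33 - 191) + C)**2 = ((-33 - 191) - 469)**2 = (-224 - 469)**2 = (-693)**2 = 480249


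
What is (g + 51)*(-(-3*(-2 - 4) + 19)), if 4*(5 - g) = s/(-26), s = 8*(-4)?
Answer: -26788/13 ≈ -2060.6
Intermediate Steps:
s = -32
g = 61/13 (g = 5 - (-8)/(-26) = 5 - (-8)*(-1)/26 = 5 - ¼*16/13 = 5 - 4/13 = 61/13 ≈ 4.6923)
(g + 51)*(-(-3*(-2 - 4) + 19)) = (61/13 + 51)*(-(-3*(-2 - 4) + 19)) = 724*(-(-3*(-6) + 19))/13 = 724*(-(18 + 19))/13 = 724*(-1*37)/13 = (724/13)*(-37) = -26788/13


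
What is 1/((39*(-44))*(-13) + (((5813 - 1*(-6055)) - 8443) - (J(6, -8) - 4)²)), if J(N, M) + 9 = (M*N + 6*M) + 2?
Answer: 1/14284 ≈ 7.0008e-5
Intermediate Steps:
J(N, M) = -7 + 6*M + M*N (J(N, M) = -9 + ((M*N + 6*M) + 2) = -9 + ((6*M + M*N) + 2) = -9 + (2 + 6*M + M*N) = -7 + 6*M + M*N)
1/((39*(-44))*(-13) + (((5813 - 1*(-6055)) - 8443) - (J(6, -8) - 4)²)) = 1/((39*(-44))*(-13) + (((5813 - 1*(-6055)) - 8443) - ((-7 + 6*(-8) - 8*6) - 4)²)) = 1/(-1716*(-13) + (((5813 + 6055) - 8443) - ((-7 - 48 - 48) - 4)²)) = 1/(22308 + ((11868 - 8443) - (-103 - 4)²)) = 1/(22308 + (3425 - 1*(-107)²)) = 1/(22308 + (3425 - 1*11449)) = 1/(22308 + (3425 - 11449)) = 1/(22308 - 8024) = 1/14284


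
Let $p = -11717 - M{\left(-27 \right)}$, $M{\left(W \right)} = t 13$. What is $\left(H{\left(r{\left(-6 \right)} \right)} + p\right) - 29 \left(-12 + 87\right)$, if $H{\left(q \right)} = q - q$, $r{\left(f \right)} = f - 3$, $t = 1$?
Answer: $-13905$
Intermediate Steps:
$r{\left(f \right)} = -3 + f$ ($r{\left(f \right)} = f - 3 = -3 + f$)
$M{\left(W \right)} = 13$ ($M{\left(W \right)} = 1 \cdot 13 = 13$)
$H{\left(q \right)} = 0$
$p = -11730$ ($p = -11717 - 13 = -11730$)
$\left(H{\left(r{\left(-6 \right)} \right)} + p\right) - 29 \left(-12 + 87\right) = \left(0 - 11730\right) - 29 \left(-12 + 87\right) = -11730 - 2175 = -13905$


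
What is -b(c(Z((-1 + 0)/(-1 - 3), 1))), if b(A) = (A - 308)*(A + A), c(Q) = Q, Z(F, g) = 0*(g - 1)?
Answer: 0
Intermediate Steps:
Z(F, g) = 0 (Z(F, g) = 0*(-1 + g) = 0)
b(A) = 2*A*(-308 + A) (b(A) = (-308 + A)*(2*A) = 2*A*(-308 + A))
-b(c(Z((-1 + 0)/(-1 - 3), 1))) = -2*0*(-308 + 0) = -2*0*(-308) = -1*0 = 0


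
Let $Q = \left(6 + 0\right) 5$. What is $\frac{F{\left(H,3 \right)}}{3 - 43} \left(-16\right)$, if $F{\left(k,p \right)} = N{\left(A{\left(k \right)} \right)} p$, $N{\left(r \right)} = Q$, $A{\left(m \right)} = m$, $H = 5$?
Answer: $36$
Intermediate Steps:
$Q = 30$ ($Q = 6 \cdot 5 = 30$)
$N{\left(r \right)} = 30$
$F{\left(k,p \right)} = 30 p$
$\frac{F{\left(H,3 \right)}}{3 - 43} \left(-16\right) = \frac{30 \cdot 3}{3 - 43} \left(-16\right) = \frac{90}{-40} \left(-16\right) = 90 \left(- \frac{1}{40}\right) \left(-16\right) = \left(- \frac{9}{4}\right) \left(-16\right) = 36$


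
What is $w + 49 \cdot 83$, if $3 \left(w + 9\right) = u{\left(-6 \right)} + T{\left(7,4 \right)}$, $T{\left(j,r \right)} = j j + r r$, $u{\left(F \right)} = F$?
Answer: $\frac{12233}{3} \approx 4077.7$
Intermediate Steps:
$T{\left(j,r \right)} = j^{2} + r^{2}$
$w = \frac{32}{3}$ ($w = -9 + \frac{-6 + \left(7^{2} + 4^{2}\right)}{3} = -9 + \frac{-6 + \left(49 + 16\right)}{3} = -9 + \frac{-6 + 65}{3} = -9 + \frac{1}{3} \cdot 59 = -9 + \frac{59}{3} = \frac{32}{3} \approx 10.667$)
$w + 49 \cdot 83 = \frac{32}{3} + 49 \cdot 83 = \frac{32}{3} + 4067 = \frac{12233}{3}$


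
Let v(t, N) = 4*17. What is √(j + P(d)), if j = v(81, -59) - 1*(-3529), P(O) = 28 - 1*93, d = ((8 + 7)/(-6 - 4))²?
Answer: 2*√883 ≈ 59.431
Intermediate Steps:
v(t, N) = 68
d = 9/4 (d = (15/(-10))² = (15*(-⅒))² = (-3/2)² = 9/4 ≈ 2.2500)
P(O) = -65 (P(O) = 28 - 93 = -65)
j = 3597 (j = 68 - 1*(-3529) = 68 + 3529 = 3597)
√(j + P(d)) = √(3597 - 65) = √3532 = 2*√883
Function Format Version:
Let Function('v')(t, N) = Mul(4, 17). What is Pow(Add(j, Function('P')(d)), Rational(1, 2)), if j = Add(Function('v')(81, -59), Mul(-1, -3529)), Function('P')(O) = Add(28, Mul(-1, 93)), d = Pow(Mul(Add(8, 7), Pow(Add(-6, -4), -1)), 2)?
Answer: Mul(2, Pow(883, Rational(1, 2))) ≈ 59.431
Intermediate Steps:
Function('v')(t, N) = 68
d = Rational(9, 4) (d = Pow(Mul(15, Pow(-10, -1)), 2) = Pow(Mul(15, Rational(-1, 10)), 2) = Pow(Rational(-3, 2), 2) = Rational(9, 4) ≈ 2.2500)
Function('P')(O) = -65 (Function('P')(O) = Add(28, -93) = -65)
j = 3597 (j = Add(68, Mul(-1, -3529)) = Add(68, 3529) = 3597)
Pow(Add(j, Function('P')(d)), Rational(1, 2)) = Pow(Add(3597, -65), Rational(1, 2)) = Pow(3532, Rational(1, 2)) = Mul(2, Pow(883, Rational(1, 2)))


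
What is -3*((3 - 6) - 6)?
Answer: 27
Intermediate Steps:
-3*((3 - 6) - 6) = -3*(-3 - 6) = -3*(-9) = 27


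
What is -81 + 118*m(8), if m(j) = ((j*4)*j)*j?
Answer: 241583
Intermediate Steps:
m(j) = 4*j³ (m(j) = ((4*j)*j)*j = (4*j²)*j = 4*j³)
-81 + 118*m(8) = -81 + 118*(4*8³) = -81 + 118*(4*512) = -81 + 118*2048 = -81 + 241664 = 241583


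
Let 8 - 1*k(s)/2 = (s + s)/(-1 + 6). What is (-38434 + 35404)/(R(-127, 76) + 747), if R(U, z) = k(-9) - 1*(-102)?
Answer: -15150/4361 ≈ -3.4740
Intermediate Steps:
k(s) = 16 - 4*s/5 (k(s) = 16 - 2*(s + s)/(-1 + 6) = 16 - 2*2*s/5 = 16 - 4*s/5)
R(U, z) = 626/5 (R(U, z) = (16 - 4/5*(-9)) - 1*(-102) = (16 + 36/5) + 102 = 116/5 + 102 = 626/5)
(-38434 + 35404)/(R(-127, 76) + 747) = (-38434 + 35404)/(626/5 + 747) = -3030/4361/5 = -3030*5/4361 = -15150/4361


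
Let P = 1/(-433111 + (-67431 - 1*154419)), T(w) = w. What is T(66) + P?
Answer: 43227425/654961 ≈ 66.000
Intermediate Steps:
P = -1/654961 (P = 1/(-433111 + (-67431 - 154419)) = 1/(-433111 - 221850) = 1/(-654961) = -1/654961 ≈ -1.5268e-6)
T(66) + P = 66 - 1/654961 = 43227425/654961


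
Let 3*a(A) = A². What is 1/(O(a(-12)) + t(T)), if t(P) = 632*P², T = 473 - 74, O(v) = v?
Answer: 1/100615080 ≈ 9.9389e-9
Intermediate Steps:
a(A) = A²/3
T = 399
1/(O(a(-12)) + t(T)) = 1/((⅓)*(-12)² + 632*399²) = 1/((⅓)*144 + 632*159201) = 1/(48 + 100615032) = 1/100615080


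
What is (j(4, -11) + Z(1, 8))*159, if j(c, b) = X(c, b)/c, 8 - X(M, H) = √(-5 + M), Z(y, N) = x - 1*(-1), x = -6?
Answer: -477 - 159*I/4 ≈ -477.0 - 39.75*I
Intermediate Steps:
Z(y, N) = -5 (Z(y, N) = -6 - 1*(-1) = -6 + 1 = -5)
X(M, H) = 8 - √(-5 + M)
j(c, b) = (8 - √(-5 + c))/c
(j(4, -11) + Z(1, 8))*159 = ((8 - √(-5 + 4))/4 - 5)*159 = ((8 - √(-1))/4 - 5)*159 = ((8 - I)/4 - 5)*159 = ((2 - I/4) - 5)*159 = (-3 - I/4)*159 = -477 - 159*I/4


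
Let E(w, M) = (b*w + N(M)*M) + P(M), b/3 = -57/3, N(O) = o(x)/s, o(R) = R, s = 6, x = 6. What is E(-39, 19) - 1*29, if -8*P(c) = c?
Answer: 17685/8 ≈ 2210.6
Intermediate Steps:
P(c) = -c/8
N(O) = 1 (N(O) = 6/6 = 6*(⅙) = 1)
b = -57 (b = 3*(-57/3) = 3*(-57*⅓) = 3*(-19) = -57)
E(w, M) = -57*w + 7*M/8 (E(w, M) = (-57*w + 1*M) - M/8 = (-57*w + M) - M/8 = (M - 57*w) - M/8 = -57*w + 7*M/8)
E(-39, 19) - 1*29 = (-57*(-39) + (7/8)*19) - 1*29 = (2223 + 133/8) - 29 = 17917/8 - 29 = 17685/8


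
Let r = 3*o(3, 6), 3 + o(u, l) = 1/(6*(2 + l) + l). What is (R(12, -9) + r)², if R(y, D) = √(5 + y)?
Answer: 31429/324 - 161*√17/9 ≈ 23.245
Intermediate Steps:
o(u, l) = -3 + 1/(12 + 7*l) (o(u, l) = -3 + 1/(6*(2 + l) + l) = -3 + 1/((12 + 6*l) + l) = -3 + 1/(12 + 7*l))
r = -161/18 (r = 3*(7*(-5 - 3*6)/(12 + 7*6)) = 3*(7*(-5 - 18)/(12 + 42)) = 3*(7*(-23)/54) = 3*(7*(1/54)*(-23)) = 3*(-161/54) = -161/18 ≈ -8.9444)
(R(12, -9) + r)² = (√(5 + 12) - 161/18)² = (√17 - 161/18)² = (-161/18 + √17)²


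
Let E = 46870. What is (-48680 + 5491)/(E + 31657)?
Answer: -43189/78527 ≈ -0.54999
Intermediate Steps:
(-48680 + 5491)/(E + 31657) = (-48680 + 5491)/(46870 + 31657) = -43189/78527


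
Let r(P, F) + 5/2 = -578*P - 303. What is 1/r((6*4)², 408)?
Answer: -2/666467 ≈ -3.0009e-6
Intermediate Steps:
r(P, F) = -611/2 - 578*P (r(P, F) = -5/2 + (-578*P - 303) = -5/2 + (-303 - 578*P) = -611/2 - 578*P)
1/r((6*4)², 408) = 1/(-611/2 - 578*(6*4)²) = 1/(-611/2 - 578*24²) = 1/(-611/2 - 578*576) = 1/(-611/2 - 332928) = 1/(-666467/2) = -2/666467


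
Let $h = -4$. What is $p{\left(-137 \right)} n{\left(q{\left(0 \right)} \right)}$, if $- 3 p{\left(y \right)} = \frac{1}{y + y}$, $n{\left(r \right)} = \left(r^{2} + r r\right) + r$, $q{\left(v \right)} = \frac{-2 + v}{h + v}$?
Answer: $\frac{1}{822} \approx 0.0012165$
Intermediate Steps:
$q{\left(v \right)} = \frac{-2 + v}{-4 + v}$
$n{\left(r \right)} = r + 2 r^{2}$ ($n{\left(r \right)} = \left(r^{2} + r^{2}\right) + r = 2 r^{2} + r = r + 2 r^{2}$)
$p{\left(y \right)} = - \frac{1}{6 y}$ ($p{\left(y \right)} = - \frac{1}{3 \left(y + y\right)} = - \frac{1}{3 \cdot 2 y} = - \frac{\frac{1}{2} \frac{1}{y}}{3} = - \frac{1}{6 y}$)
$p{\left(-137 \right)} n{\left(q{\left(0 \right)} \right)} = - \frac{1}{6 \left(-137\right)} \frac{-2 + 0}{-4 + 0} \left(1 + 2 \frac{-2 + 0}{-4 + 0}\right) = \left(- \frac{1}{6}\right) \left(- \frac{1}{137}\right) \frac{1}{-4} \left(-2\right) \left(1 + 2 \frac{1}{-4} \left(-2\right)\right) = \frac{\left(- \frac{1}{4}\right) \left(-2\right) \left(1 + 2 \left(\left(- \frac{1}{4}\right) \left(-2\right)\right)\right)}{822} = \frac{\frac{1}{2} \left(1 + 2 \cdot \frac{1}{2}\right)}{822} = \frac{\frac{1}{2} \left(1 + 1\right)}{822} = \frac{\frac{1}{2} \cdot 2}{822} = \frac{1}{822} \cdot 1 = \frac{1}{822}$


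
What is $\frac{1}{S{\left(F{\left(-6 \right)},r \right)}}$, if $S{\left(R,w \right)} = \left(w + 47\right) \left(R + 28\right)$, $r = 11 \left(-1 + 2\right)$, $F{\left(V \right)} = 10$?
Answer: $\frac{1}{2204} \approx 0.00045372$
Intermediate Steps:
$r = 11$ ($r = 11 \cdot 1 = 11$)
$S{\left(R,w \right)} = \left(28 + R\right) \left(47 + w\right)$ ($S{\left(R,w \right)} = \left(47 + w\right) \left(28 + R\right) = \left(28 + R\right) \left(47 + w\right)$)
$\frac{1}{S{\left(F{\left(-6 \right)},r \right)}} = \frac{1}{1316 + 28 \cdot 11 + 47 \cdot 10 + 10 \cdot 11} = \frac{1}{1316 + 308 + 470 + 110} = \frac{1}{2204}$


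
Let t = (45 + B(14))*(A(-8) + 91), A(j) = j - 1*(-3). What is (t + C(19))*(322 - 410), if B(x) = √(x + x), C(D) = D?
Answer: -342232 - 15136*√7 ≈ -3.8228e+5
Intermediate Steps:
A(j) = 3 + j (A(j) = j + 3 = 3 + j)
B(x) = √2*√x (B(x) = √(2*x) = √2*√x)
t = 3870 + 172*√7 (t = (45 + √2*√14)*((3 - 8) + 91) = (45 + 2*√7)*(-5 + 91) = (45 + 2*√7)*86 = 3870 + 172*√7 ≈ 4325.1)
(t + C(19))*(322 - 410) = ((3870 + 172*√7) + 19)*(322 - 410) = (3889 + 172*√7)*(-88) = -342232 - 15136*√7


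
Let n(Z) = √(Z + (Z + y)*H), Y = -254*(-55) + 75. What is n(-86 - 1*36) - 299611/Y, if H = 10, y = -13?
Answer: -299611/14045 + 8*I*√23 ≈ -21.332 + 38.367*I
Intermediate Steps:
Y = 14045 (Y = 13970 + 75 = 14045)
n(Z) = √(-130 + 11*Z) (n(Z) = √(Z + (Z - 13)*10) = √(Z + (-13 + Z)*10) = √(Z + (-130 + 10*Z)) = √(-130 + 11*Z))
n(-86 - 1*36) - 299611/Y = √(-130 + 11*(-86 - 1*36)) - 299611/14045 = √(-130 + 11*(-86 - 36)) - 299611*1/14045 = √(-130 + 11*(-122)) - 299611/14045 = √(-130 - 1342) - 299611/14045 = √(-1472) - 299611/14045 = 8*I*√23 - 299611/14045 = -299611/14045 + 8*I*√23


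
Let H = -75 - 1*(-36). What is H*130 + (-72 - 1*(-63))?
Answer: -5079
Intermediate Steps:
H = -39 (H = -75 + 36 = -39)
H*130 + (-72 - 1*(-63)) = -39*130 + (-72 - 1*(-63)) = -5070 + (-72 + 63) = -5070 - 9 = -5079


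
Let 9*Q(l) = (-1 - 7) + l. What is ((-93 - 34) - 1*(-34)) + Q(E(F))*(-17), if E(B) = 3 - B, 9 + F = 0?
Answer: -905/9 ≈ -100.56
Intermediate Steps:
F = -9 (F = -9 + 0 = -9)
Q(l) = -8/9 + l/9 (Q(l) = ((-1 - 7) + l)/9 = (-8 + l)/9 = -8/9 + l/9)
((-93 - 34) - 1*(-34)) + Q(E(F))*(-17) = ((-93 - 34) - 1*(-34)) + (-8/9 + (3 - 1*(-9))/9)*(-17) = (-127 + 34) + (-8/9 + (3 + 9)/9)*(-17) = -93 + (-8/9 + (⅑)*12)*(-17) = -93 + (-8/9 + 4/3)*(-17) = -93 + (4/9)*(-17) = -93 - 68/9 = -905/9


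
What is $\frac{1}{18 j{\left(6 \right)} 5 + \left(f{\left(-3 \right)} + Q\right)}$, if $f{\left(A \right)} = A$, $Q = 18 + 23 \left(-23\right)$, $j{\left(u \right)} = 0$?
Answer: $- \frac{1}{514} \approx -0.0019455$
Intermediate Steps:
$Q = -511$ ($Q = 18 - 529 = -511$)
$\frac{1}{18 j{\left(6 \right)} 5 + \left(f{\left(-3 \right)} + Q\right)} = \frac{1}{18 \cdot 0 \cdot 5 - 514} = \frac{1}{0 \cdot 5 - 514} = \frac{1}{0 - 514} = \frac{1}{-514} = - \frac{1}{514}$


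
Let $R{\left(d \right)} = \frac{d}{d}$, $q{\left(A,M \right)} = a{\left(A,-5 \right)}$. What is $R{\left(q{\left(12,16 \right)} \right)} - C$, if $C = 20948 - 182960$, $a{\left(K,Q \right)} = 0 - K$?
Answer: $162013$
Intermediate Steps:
$a{\left(K,Q \right)} = - K$
$q{\left(A,M \right)} = - A$
$R{\left(d \right)} = 1$
$C = -162012$
$R{\left(q{\left(12,16 \right)} \right)} - C = 1 - -162012 = 1 + 162012 = 162013$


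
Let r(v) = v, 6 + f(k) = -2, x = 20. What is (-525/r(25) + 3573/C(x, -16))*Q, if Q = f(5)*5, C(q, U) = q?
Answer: -6306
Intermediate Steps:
f(k) = -8 (f(k) = -6 - 2 = -8)
Q = -40 (Q = -8*5 = -40)
(-525/r(25) + 3573/C(x, -16))*Q = (-525/25 + 3573/20)*(-40) = (-525*1/25 + 3573*(1/20))*(-40) = (-21 + 3573/20)*(-40) = (3153/20)*(-40) = -6306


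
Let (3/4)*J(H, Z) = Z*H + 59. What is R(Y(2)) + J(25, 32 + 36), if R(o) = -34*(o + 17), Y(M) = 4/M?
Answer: 5098/3 ≈ 1699.3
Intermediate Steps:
R(o) = -578 - 34*o (R(o) = -34*(17 + o) = -578 - 34*o)
J(H, Z) = 236/3 + 4*H*Z/3 (J(H, Z) = 4*(Z*H + 59)/3 = 4*(H*Z + 59)/3 = 4*(59 + H*Z)/3 = 236/3 + 4*H*Z/3)
R(Y(2)) + J(25, 32 + 36) = (-578 - 136/2) + (236/3 + (4/3)*25*(32 + 36)) = (-578 - 136/2) + (236/3 + (4/3)*25*68) = (-578 - 34*2) + (236/3 + 6800/3) = (-578 - 68) + 7036/3 = -646 + 7036/3 = 5098/3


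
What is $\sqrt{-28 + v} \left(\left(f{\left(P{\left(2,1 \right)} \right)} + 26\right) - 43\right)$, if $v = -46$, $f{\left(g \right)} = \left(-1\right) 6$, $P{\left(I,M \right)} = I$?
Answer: $- 23 i \sqrt{74} \approx - 197.85 i$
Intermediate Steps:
$f{\left(g \right)} = -6$
$\sqrt{-28 + v} \left(\left(f{\left(P{\left(2,1 \right)} \right)} + 26\right) - 43\right) = \sqrt{-28 - 46} \left(\left(-6 + 26\right) - 43\right) = \sqrt{-74} \left(20 - 43\right) = i \sqrt{74} \left(-23\right) = - 23 i \sqrt{74}$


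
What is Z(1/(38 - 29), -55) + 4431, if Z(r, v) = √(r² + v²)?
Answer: 4431 + √245026/9 ≈ 4486.0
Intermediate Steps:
Z(1/(38 - 29), -55) + 4431 = √((1/(38 - 29))² + (-55)²) + 4431 = √((1/9)² + 3025) + 4431 = √((⅑)² + 3025) + 4431 = √(1/81 + 3025) + 4431 = √(245026/81) + 4431 = √245026/9 + 4431 = 4431 + √245026/9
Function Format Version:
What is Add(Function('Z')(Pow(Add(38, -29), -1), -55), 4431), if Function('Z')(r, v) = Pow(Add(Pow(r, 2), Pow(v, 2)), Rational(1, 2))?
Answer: Add(4431, Mul(Rational(1, 9), Pow(245026, Rational(1, 2)))) ≈ 4486.0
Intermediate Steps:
Add(Function('Z')(Pow(Add(38, -29), -1), -55), 4431) = Add(Pow(Add(Pow(Pow(Add(38, -29), -1), 2), Pow(-55, 2)), Rational(1, 2)), 4431) = Add(Pow(Add(Pow(Pow(9, -1), 2), 3025), Rational(1, 2)), 4431) = Add(Pow(Add(Pow(Rational(1, 9), 2), 3025), Rational(1, 2)), 4431) = Add(Pow(Add(Rational(1, 81), 3025), Rational(1, 2)), 4431) = Add(Pow(Rational(245026, 81), Rational(1, 2)), 4431) = Add(Mul(Rational(1, 9), Pow(245026, Rational(1, 2))), 4431) = Add(4431, Mul(Rational(1, 9), Pow(245026, Rational(1, 2))))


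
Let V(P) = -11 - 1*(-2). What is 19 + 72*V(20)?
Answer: -629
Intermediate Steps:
V(P) = -9 (V(P) = -11 + 2 = -9)
19 + 72*V(20) = 19 + 72*(-9) = 19 - 648 = -629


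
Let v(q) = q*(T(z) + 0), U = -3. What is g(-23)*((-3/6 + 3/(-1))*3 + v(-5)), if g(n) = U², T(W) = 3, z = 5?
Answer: -459/2 ≈ -229.50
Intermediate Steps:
v(q) = 3*q (v(q) = q*(3 + 0) = q*3 = 3*q)
g(n) = 9 (g(n) = (-3)² = 9)
g(-23)*((-3/6 + 3/(-1))*3 + v(-5)) = 9*((-3/6 + 3/(-1))*3 + 3*(-5)) = 9*((-3*⅙ + 3*(-1))*3 - 15) = 9*((-½ - 3)*3 - 15) = 9*(-7/2*3 - 15) = 9*(-21/2 - 15) = 9*(-51/2) = -459/2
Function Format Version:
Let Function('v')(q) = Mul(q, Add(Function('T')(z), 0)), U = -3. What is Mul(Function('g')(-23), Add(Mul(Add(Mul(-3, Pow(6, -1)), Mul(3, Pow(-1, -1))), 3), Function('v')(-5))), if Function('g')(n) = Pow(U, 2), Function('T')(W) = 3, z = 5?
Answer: Rational(-459, 2) ≈ -229.50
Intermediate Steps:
Function('v')(q) = Mul(3, q) (Function('v')(q) = Mul(q, Add(3, 0)) = Mul(q, 3) = Mul(3, q))
Function('g')(n) = 9 (Function('g')(n) = Pow(-3, 2) = 9)
Mul(Function('g')(-23), Add(Mul(Add(Mul(-3, Pow(6, -1)), Mul(3, Pow(-1, -1))), 3), Function('v')(-5))) = Mul(9, Add(Mul(Add(Mul(-3, Pow(6, -1)), Mul(3, Pow(-1, -1))), 3), Mul(3, -5))) = Mul(9, Add(Mul(Add(Mul(-3, Rational(1, 6)), Mul(3, -1)), 3), -15)) = Mul(9, Add(Mul(Add(Rational(-1, 2), -3), 3), -15)) = Mul(9, Add(Mul(Rational(-7, 2), 3), -15)) = Mul(9, Add(Rational(-21, 2), -15)) = Mul(9, Rational(-51, 2)) = Rational(-459, 2)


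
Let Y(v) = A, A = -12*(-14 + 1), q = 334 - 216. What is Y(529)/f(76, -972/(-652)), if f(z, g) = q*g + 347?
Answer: 25428/85235 ≈ 0.29833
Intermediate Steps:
q = 118
f(z, g) = 347 + 118*g (f(z, g) = 118*g + 347 = 347 + 118*g)
A = 156 (A = -12*(-13) = 156)
Y(v) = 156
Y(529)/f(76, -972/(-652)) = 156/(347 + 118*(-972/(-652))) = 156/(347 + 118*(-972*(-1/652))) = 156/(347 + 118*(243/163)) = 156/(347 + 28674/163) = 156/(85235/163) = 156*(163/85235) = 25428/85235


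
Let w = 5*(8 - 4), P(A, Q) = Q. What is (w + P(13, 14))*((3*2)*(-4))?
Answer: -816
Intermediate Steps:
w = 20 (w = 5*4 = 20)
(w + P(13, 14))*((3*2)*(-4)) = (20 + 14)*((3*2)*(-4)) = 34*(6*(-4)) = 34*(-24) = -816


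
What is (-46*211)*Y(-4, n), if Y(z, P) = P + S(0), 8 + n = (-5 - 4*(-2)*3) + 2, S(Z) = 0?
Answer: -126178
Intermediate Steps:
n = 13 (n = -8 + ((-5 - 4*(-2)*3) + 2) = -8 + ((-5 + 8*3) + 2) = -8 + ((-5 + 24) + 2) = -8 + (19 + 2) = -8 + 21 = 13)
Y(z, P) = P (Y(z, P) = P + 0 = P)
(-46*211)*Y(-4, n) = -46*211*13 = -9706*13 = -126178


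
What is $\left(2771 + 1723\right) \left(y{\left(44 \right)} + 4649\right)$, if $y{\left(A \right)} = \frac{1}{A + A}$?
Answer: $\frac{919276911}{44} \approx 2.0893 \cdot 10^{7}$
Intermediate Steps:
$y{\left(A \right)} = \frac{1}{2 A}$
$\left(2771 + 1723\right) \left(y{\left(44 \right)} + 4649\right) = \left(2771 + 1723\right) \left(\frac{1}{2 \cdot 44} + 4649\right) = 4494 \left(\frac{1}{2} \cdot \frac{1}{44} + 4649\right) = 4494 \left(\frac{1}{88} + 4649\right) = 4494 \cdot \frac{409113}{88} = \frac{919276911}{44}$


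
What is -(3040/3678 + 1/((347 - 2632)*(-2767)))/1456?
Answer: -739257403/1302252246960 ≈ -0.00056768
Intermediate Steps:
-(3040/3678 + 1/((347 - 2632)*(-2767)))/1456 = -(3040*(1/3678) - 1/2767/(-2285))*(1/1456) = -(1520/1839 - 1/2285*(-1/2767))*(1/1456) = -(1520/1839 + 1/6322595)*(1/1456) = -1*9610346239/11627252205*(1/1456) = -9610346239/11627252205*1/1456 = -739257403/1302252246960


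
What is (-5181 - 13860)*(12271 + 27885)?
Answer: -764610396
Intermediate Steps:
(-5181 - 13860)*(12271 + 27885) = -19041*40156 = -764610396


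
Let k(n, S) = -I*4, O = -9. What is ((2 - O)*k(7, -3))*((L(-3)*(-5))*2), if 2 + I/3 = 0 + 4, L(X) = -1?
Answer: -2640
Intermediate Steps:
I = 6 (I = -6 + 3*(0 + 4) = -6 + 3*4 = -6 + 12 = 6)
k(n, S) = -24 (k(n, S) = -1*6*4 = -6*4 = -24)
((2 - O)*k(7, -3))*((L(-3)*(-5))*2) = ((2 - 1*(-9))*(-24))*(-1*(-5)*2) = ((2 + 9)*(-24))*(5*2) = (11*(-24))*10 = -264*10 = -2640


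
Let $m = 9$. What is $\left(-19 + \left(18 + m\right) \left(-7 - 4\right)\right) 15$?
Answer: $-4740$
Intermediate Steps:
$\left(-19 + \left(18 + m\right) \left(-7 - 4\right)\right) 15 = \left(-19 + \left(18 + 9\right) \left(-7 - 4\right)\right) 15 = \left(-19 + 27 \left(-11\right)\right) 15 = \left(-19 - 297\right) 15 = \left(-316\right) 15 = -4740$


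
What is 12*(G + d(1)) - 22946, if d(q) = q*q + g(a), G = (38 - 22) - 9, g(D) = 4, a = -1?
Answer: -22802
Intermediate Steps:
G = 7 (G = 16 - 9 = 7)
d(q) = 4 + q² (d(q) = q*q + 4 = q² + 4 = 4 + q²)
12*(G + d(1)) - 22946 = 12*(7 + (4 + 1²)) - 22946 = 12*(7 + (4 + 1)) - 22946 = 12*(7 + 5) - 22946 = 12*12 - 22946 = 144 - 22946 = -22802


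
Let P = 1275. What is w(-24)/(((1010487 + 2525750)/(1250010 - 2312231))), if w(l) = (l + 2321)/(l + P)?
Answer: -2439921637/4423832487 ≈ -0.55154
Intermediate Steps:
w(l) = (2321 + l)/(1275 + l) (w(l) = (l + 2321)/(l + 1275) = (2321 + l)/(1275 + l))
w(-24)/(((1010487 + 2525750)/(1250010 - 2312231))) = ((2321 - 24)/(1275 - 24))/(((1010487 + 2525750)/(1250010 - 2312231))) = (2297/1251)/((3536237/(-1062221))) = ((1/1251)*2297)/((3536237*(-1/1062221))) = 2297/(1251*(-3536237/1062221)) = (2297/1251)*(-1062221/3536237) = -2439921637/4423832487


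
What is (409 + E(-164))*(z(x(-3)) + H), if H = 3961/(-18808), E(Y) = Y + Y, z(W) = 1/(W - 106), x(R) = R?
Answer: -36495117/2050072 ≈ -17.802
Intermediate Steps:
z(W) = 1/(-106 + W)
E(Y) = 2*Y
H = -3961/18808 (H = 3961*(-1/18808) = -3961/18808 ≈ -0.21060)
(409 + E(-164))*(z(x(-3)) + H) = (409 + 2*(-164))*(1/(-106 - 3) - 3961/18808) = (409 - 328)*(1/(-109) - 3961/18808) = 81*(-1/109 - 3961/18808) = 81*(-450557/2050072) = -36495117/2050072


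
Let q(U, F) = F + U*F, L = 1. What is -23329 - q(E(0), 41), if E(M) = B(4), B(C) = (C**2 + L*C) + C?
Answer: -24354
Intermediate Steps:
B(C) = C**2 + 2*C (B(C) = (C**2 + 1*C) + C = (C**2 + C) + C = (C + C**2) + C = C**2 + 2*C)
E(M) = 24 (E(M) = 4*(2 + 4) = 4*6 = 24)
q(U, F) = F + F*U
-23329 - q(E(0), 41) = -23329 - 41*(1 + 24) = -23329 - 41*25 = -23329 - 1*1025 = -23329 - 1025 = -24354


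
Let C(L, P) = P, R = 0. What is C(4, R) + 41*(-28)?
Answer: -1148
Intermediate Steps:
C(4, R) + 41*(-28) = 0 + 41*(-28) = 0 - 1148 = -1148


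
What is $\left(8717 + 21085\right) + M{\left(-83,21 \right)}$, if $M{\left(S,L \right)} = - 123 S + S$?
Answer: $39928$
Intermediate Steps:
$M{\left(S,L \right)} = - 122 S$
$\left(8717 + 21085\right) + M{\left(-83,21 \right)} = \left(8717 + 21085\right) - -10126 = 29802 + 10126 = 39928$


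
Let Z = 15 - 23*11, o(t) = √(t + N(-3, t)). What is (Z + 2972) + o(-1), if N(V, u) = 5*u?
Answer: 2734 + I*√6 ≈ 2734.0 + 2.4495*I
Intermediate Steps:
o(t) = √6*√t (o(t) = √(t + 5*t) = √(6*t) = √6*√t)
Z = -238 (Z = 15 - 253 = -238)
(Z + 2972) + o(-1) = (-238 + 2972) + √6*√(-1) = 2734 + √6*I = 2734 + I*√6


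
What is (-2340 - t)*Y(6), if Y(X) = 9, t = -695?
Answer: -14805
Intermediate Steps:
(-2340 - t)*Y(6) = (-2340 - 1*(-695))*9 = (-2340 + 695)*9 = -1645*9 = -14805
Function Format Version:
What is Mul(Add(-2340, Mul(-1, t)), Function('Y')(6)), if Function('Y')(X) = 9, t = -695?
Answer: -14805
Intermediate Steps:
Mul(Add(-2340, Mul(-1, t)), Function('Y')(6)) = Mul(Add(-2340, Mul(-1, -695)), 9) = Mul(Add(-2340, 695), 9) = Mul(-1645, 9) = -14805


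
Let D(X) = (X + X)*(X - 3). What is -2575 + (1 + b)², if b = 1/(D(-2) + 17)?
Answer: -3523731/1369 ≈ -2573.9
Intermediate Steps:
D(X) = 2*X*(-3 + X) (D(X) = (2*X)*(-3 + X) = 2*X*(-3 + X))
b = 1/37 (b = 1/(2*(-2)*(-3 - 2) + 17) = 1/(2*(-2)*(-5) + 17) = 1/(20 + 17) = 1/37 ≈ 0.027027)
-2575 + (1 + b)² = -2575 + (1 + 1/37)² = -2575 + (38/37)² = -2575 + 1444/1369 = -3523731/1369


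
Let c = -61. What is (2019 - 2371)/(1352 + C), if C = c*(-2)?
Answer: -16/67 ≈ -0.23881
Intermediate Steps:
C = 122 (C = -61*(-2) = 122)
(2019 - 2371)/(1352 + C) = (2019 - 2371)/(1352 + 122) = -352/1474 = -352*1/1474 = -16/67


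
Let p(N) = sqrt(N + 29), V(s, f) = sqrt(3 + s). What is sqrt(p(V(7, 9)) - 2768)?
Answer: sqrt(-2768 + sqrt(29 + sqrt(10))) ≈ 52.558*I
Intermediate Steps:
p(N) = sqrt(29 + N)
sqrt(p(V(7, 9)) - 2768) = sqrt(sqrt(29 + sqrt(3 + 7)) - 2768) = sqrt(sqrt(29 + sqrt(10)) - 2768) = sqrt(-2768 + sqrt(29 + sqrt(10)))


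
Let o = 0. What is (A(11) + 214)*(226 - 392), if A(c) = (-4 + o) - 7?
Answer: -33698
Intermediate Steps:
A(c) = -11 (A(c) = (-4 + 0) - 7 = -4 - 7 = -11)
(A(11) + 214)*(226 - 392) = (-11 + 214)*(226 - 392) = 203*(-166) = -33698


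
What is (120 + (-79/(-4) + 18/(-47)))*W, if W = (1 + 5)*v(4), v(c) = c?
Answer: 157206/47 ≈ 3344.8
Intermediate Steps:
W = 24 (W = (1 + 5)*4 = 6*4 = 24)
(120 + (-79/(-4) + 18/(-47)))*W = (120 + (-79/(-4) + 18/(-47)))*24 = (120 + (-79*(-¼) + 18*(-1/47)))*24 = (120 + (79/4 - 18/47))*24 = (120 + 3641/188)*24 = (26201/188)*24 = 157206/47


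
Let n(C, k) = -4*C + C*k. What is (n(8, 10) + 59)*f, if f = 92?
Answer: 9844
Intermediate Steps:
(n(8, 10) + 59)*f = (8*(-4 + 10) + 59)*92 = (8*6 + 59)*92 = (48 + 59)*92 = 107*92 = 9844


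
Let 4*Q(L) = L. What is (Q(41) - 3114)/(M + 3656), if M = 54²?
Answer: -12415/26288 ≈ -0.47227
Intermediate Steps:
Q(L) = L/4
M = 2916
(Q(41) - 3114)/(M + 3656) = ((¼)*41 - 3114)/(2916 + 3656) = (41/4 - 3114)/6572 = -12415/4*1/6572 = -12415/26288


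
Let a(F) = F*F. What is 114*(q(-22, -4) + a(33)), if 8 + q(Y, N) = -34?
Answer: 119358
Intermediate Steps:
q(Y, N) = -42 (q(Y, N) = -8 - 34 = -42)
a(F) = F²
114*(q(-22, -4) + a(33)) = 114*(-42 + 33²) = 114*(-42 + 1089) = 114*1047 = 119358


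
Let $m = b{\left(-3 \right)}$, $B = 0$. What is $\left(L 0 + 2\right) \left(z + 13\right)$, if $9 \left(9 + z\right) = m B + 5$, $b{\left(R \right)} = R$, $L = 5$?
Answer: $\frac{82}{9} \approx 9.1111$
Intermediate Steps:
$m = -3$
$z = - \frac{76}{9}$ ($z = -9 + \frac{\left(-3\right) 0 + 5}{9} = -9 + \frac{0 + 5}{9} = -9 + \frac{1}{9} \cdot 5 = -9 + \frac{5}{9} = - \frac{76}{9} \approx -8.4444$)
$\left(L 0 + 2\right) \left(z + 13\right) = \left(5 \cdot 0 + 2\right) \left(- \frac{76}{9} + 13\right) = \left(0 + 2\right) \frac{41}{9} = 2 \cdot \frac{41}{9} = \frac{82}{9}$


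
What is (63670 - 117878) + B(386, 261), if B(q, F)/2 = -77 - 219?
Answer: -54800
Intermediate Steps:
B(q, F) = -592 (B(q, F) = 2*(-77 - 219) = 2*(-296) = -592)
(63670 - 117878) + B(386, 261) = (63670 - 117878) - 592 = -54208 - 592 = -54800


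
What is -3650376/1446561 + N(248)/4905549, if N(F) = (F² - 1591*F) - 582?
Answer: -2043304180870/788463985221 ≈ -2.5915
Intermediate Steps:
N(F) = -582 + F² - 1591*F
-3650376/1446561 + N(248)/4905549 = -3650376/1446561 + (-582 + 248² - 1591*248)/4905549 = -3650376*1/1446561 + (-582 + 61504 - 394568)*(1/4905549) = -1216792/482187 - 333646*1/4905549 = -1216792/482187 - 333646/4905549 = -2043304180870/788463985221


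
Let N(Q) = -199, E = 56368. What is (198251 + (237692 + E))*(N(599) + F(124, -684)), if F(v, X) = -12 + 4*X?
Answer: -1450840517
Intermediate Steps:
(198251 + (237692 + E))*(N(599) + F(124, -684)) = (198251 + (237692 + 56368))*(-199 + (-12 + 4*(-684))) = (198251 + 294060)*(-199 + (-12 - 2736)) = 492311*(-199 - 2748) = 492311*(-2947) = -1450840517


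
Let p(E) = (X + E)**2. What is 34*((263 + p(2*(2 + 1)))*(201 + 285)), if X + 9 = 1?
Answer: 4411908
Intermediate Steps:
X = -8 (X = -9 + 1 = -8)
p(E) = (-8 + E)**2
34*((263 + p(2*(2 + 1)))*(201 + 285)) = 34*((263 + (-8 + 2*(2 + 1))**2)*(201 + 285)) = 34*((263 + (-8 + 2*3)**2)*486) = 34*((263 + (-8 + 6)**2)*486) = 34*((263 + (-2)**2)*486) = 34*((263 + 4)*486) = 34*(267*486) = 34*129762 = 4411908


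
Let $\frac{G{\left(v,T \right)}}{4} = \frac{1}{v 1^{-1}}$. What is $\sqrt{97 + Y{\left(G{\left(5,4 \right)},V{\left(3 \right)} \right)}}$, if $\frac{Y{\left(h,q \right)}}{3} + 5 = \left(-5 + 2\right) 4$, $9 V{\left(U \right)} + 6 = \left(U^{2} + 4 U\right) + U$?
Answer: $\sqrt{46} \approx 6.7823$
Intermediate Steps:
$V{\left(U \right)} = - \frac{2}{3} + \frac{U^{2}}{9} + \frac{5 U}{9}$ ($V{\left(U \right)} = - \frac{2}{3} + \frac{\left(U^{2} + 4 U\right) + U}{9} = - \frac{2}{3} + \frac{U^{2} + 5 U}{9} = - \frac{2}{3} + \left(\frac{U^{2}}{9} + \frac{5 U}{9}\right) = - \frac{2}{3} + \frac{U^{2}}{9} + \frac{5 U}{9}$)
$G{\left(v,T \right)} = \frac{4}{v}$ ($G{\left(v,T \right)} = \frac{4}{v 1^{-1}} = \frac{4}{v 1} = \frac{4}{v}$)
$Y{\left(h,q \right)} = -51$ ($Y{\left(h,q \right)} = -15 + 3 \left(-5 + 2\right) 4 = -15 + 3 \left(\left(-3\right) 4\right) = -15 + 3 \left(-12\right) = -15 - 36 = -51$)
$\sqrt{97 + Y{\left(G{\left(5,4 \right)},V{\left(3 \right)} \right)}} = \sqrt{97 - 51} = \sqrt{46}$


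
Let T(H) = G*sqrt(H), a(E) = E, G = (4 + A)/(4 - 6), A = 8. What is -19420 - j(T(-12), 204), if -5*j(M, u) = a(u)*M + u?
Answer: -96896/5 - 2448*I*sqrt(3)/5 ≈ -19379.0 - 848.01*I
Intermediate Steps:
G = -6 (G = (4 + 8)/(4 - 6) = 12/(-2) = 12*(-1/2) = -6)
T(H) = -6*sqrt(H)
j(M, u) = -u/5 - M*u/5 (j(M, u) = -(u*M + u)/5 = -(M*u + u)/5 = -(u + M*u)/5 = -u/5 - M*u/5)
-19420 - j(T(-12), 204) = -19420 - 204*(-1 - (-6)*sqrt(-12))/5 = -19420 - 204*(-1 - (-6)*2*I*sqrt(3))/5 = -19420 - 204*(-1 - (-12)*I*sqrt(3))/5 = -19420 - 204*(-1 + 12*I*sqrt(3))/5 = -19420 - (-204/5 + 2448*I*sqrt(3)/5) = -19420 + (204/5 - 2448*I*sqrt(3)/5) = -96896/5 - 2448*I*sqrt(3)/5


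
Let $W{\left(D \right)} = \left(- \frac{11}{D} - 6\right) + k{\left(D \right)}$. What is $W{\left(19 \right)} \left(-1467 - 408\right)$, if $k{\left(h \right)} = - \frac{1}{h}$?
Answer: $\frac{236250}{19} \approx 12434.0$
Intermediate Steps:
$W{\left(D \right)} = -6 - \frac{12}{D}$ ($W{\left(D \right)} = \left(- \frac{11}{D} - 6\right) - \frac{1}{D} = \left(-6 - \frac{11}{D}\right) - \frac{1}{D} = -6 - \frac{12}{D}$)
$W{\left(19 \right)} \left(-1467 - 408\right) = \left(-6 - \frac{12}{19}\right) \left(-1467 - 408\right) = \left(-6 - \frac{12}{19}\right) \left(-1875\right) = \left(- \frac{126}{19}\right) \left(-1875\right) = \frac{236250}{19}$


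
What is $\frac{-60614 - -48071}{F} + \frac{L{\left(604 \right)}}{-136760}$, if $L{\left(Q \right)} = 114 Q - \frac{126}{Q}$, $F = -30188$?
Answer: $- \frac{2109574251}{23977120880} \approx -0.087983$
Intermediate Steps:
$L{\left(Q \right)} = - \frac{126}{Q} + 114 Q$
$\frac{-60614 - -48071}{F} + \frac{L{\left(604 \right)}}{-136760} = \frac{-60614 - -48071}{-30188} + \frac{- \frac{126}{604} + 114 \cdot 604}{-136760} = \left(-60614 + 48071\right) \left(- \frac{1}{30188}\right) + \left(\left(-126\right) \frac{1}{604} + 68856\right) \left(- \frac{1}{136760}\right) = \left(-12543\right) \left(- \frac{1}{30188}\right) + \left(- \frac{63}{302} + 68856\right) \left(- \frac{1}{136760}\right) = \frac{12543}{30188} + \frac{20794449}{302} \left(- \frac{1}{136760}\right) = \frac{12543}{30188} - \frac{1599573}{3177040} = - \frac{2109574251}{23977120880}$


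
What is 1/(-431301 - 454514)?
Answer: -1/885815 ≈ -1.1289e-6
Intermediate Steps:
1/(-431301 - 454514) = 1/(-885815) = -1/885815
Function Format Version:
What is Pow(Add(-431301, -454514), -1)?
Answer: Rational(-1, 885815) ≈ -1.1289e-6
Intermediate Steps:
Pow(Add(-431301, -454514), -1) = Pow(-885815, -1) = Rational(-1, 885815)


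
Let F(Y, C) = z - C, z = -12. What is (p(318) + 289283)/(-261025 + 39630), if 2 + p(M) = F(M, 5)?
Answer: -289264/221395 ≈ -1.3066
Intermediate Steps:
F(Y, C) = -12 - C
p(M) = -19 (p(M) = -2 + (-12 - 1*5) = -2 + (-12 - 5) = -2 - 17 = -19)
(p(318) + 289283)/(-261025 + 39630) = (-19 + 289283)/(-261025 + 39630) = 289264/(-221395) = 289264*(-1/221395) = -289264/221395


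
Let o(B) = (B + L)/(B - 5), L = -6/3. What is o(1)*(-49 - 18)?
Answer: -67/4 ≈ -16.750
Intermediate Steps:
L = -2 (L = -6*⅓ = -2)
o(B) = (-2 + B)/(-5 + B) (o(B) = (B - 2)/(B - 5) = (-2 + B)/(-5 + B))
o(1)*(-49 - 18) = ((-2 + 1)/(-5 + 1))*(-49 - 18) = (-1/(-4))*(-67) = -¼*(-1)*(-67) = (¼)*(-67) = -67/4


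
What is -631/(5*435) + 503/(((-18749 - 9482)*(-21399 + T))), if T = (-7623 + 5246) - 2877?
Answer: -474789077908/1636558833525 ≈ -0.29011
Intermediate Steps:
T = -5254 (T = -2377 - 2877 = -5254)
-631/(5*435) + 503/(((-18749 - 9482)*(-21399 + T))) = -631/(5*435) + 503/(((-18749 - 9482)*(-21399 - 5254))) = -631/2175 + 503/((-28231*(-26653))) = -631*1/2175 + 503/752440843 = -631/2175 + 503*(1/752440843) = -631/2175 + 503/752440843 = -474789077908/1636558833525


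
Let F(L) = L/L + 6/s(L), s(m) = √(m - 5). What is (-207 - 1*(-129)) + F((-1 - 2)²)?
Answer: -74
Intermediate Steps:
s(m) = √(-5 + m)
F(L) = 1 + 6/√(-5 + L) (F(L) = L/L + 6/(√(-5 + L)) = 1 + 6/√(-5 + L))
(-207 - 1*(-129)) + F((-1 - 2)²) = (-207 - 1*(-129)) + (1 + 6/√(-5 + (-1 - 2)²)) = (-207 + 129) + (1 + 6/√(-5 + (-3)²)) = -78 + (1 + 6/√(-5 + 9)) = -78 + (1 + 6/√4) = -78 + (1 + 6*(½)) = -78 + (1 + 3) = -78 + 4 = -74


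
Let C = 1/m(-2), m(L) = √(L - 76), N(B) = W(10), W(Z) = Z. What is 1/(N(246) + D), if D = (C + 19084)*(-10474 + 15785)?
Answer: 7905700452/801283328704527289 + 5311*I*√78/801283328704527289 ≈ 9.8663e-9 + 5.8538e-14*I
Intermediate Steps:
N(B) = 10
m(L) = √(-76 + L)
C = -I*√78/78 (C = 1/(√(-76 - 2)) = 1/(√(-78)) = 1/(I*√78) = -I*√78/78 ≈ -0.11323*I)
D = 101355124 - 5311*I*√78/78 (D = (-I*√78/78 + 19084)*(-10474 + 15785) = (19084 - I*√78/78)*5311 = 101355124 - 5311*I*√78/78 ≈ 1.0136e+8 - 601.35*I)
1/(N(246) + D) = 1/(10 + (101355124 - 5311*I*√78/78)) = 1/(101355134 - 5311*I*√78/78)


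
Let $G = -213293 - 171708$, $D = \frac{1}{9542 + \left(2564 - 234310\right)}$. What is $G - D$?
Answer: $- \frac{85548762203}{222204} \approx -3.85 \cdot 10^{5}$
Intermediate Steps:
$D = - \frac{1}{222204}$ ($D = \frac{1}{9542 + \left(2564 - 234310\right)} = \frac{1}{9542 - 231746} = \frac{1}{-222204} = - \frac{1}{222204} \approx -4.5004 \cdot 10^{-6}$)
$G = -385001$
$G - D = -385001 - - \frac{1}{222204} = -385001 + \frac{1}{222204} = - \frac{85548762203}{222204}$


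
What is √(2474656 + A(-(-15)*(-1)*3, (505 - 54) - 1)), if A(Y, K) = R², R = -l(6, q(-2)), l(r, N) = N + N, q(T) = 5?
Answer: 2*√618689 ≈ 1573.1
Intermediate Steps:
l(r, N) = 2*N
R = -10 (R = -2*5 = -1*10 = -10)
A(Y, K) = 100 (A(Y, K) = (-10)² = 100)
√(2474656 + A(-(-15)*(-1)*3, (505 - 54) - 1)) = √(2474656 + 100) = √2474756 = 2*√618689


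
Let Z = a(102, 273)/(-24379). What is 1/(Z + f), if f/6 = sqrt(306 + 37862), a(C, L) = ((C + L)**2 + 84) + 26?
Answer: 3430978565/816625892504543 + 7132027692*sqrt(9542)/816625892504543 ≈ 0.00085732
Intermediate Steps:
a(C, L) = 110 + (C + L)**2 (a(C, L) = (84 + (C + L)**2) + 26 = 110 + (C + L)**2)
f = 12*sqrt(9542) (f = 6*sqrt(306 + 37862) = 6*sqrt(38168) = 6*(2*sqrt(9542)) = 12*sqrt(9542) ≈ 1172.2)
Z = -140735/24379 (Z = (110 + (102 + 273)**2)/(-24379) = (110 + 375**2)*(-1/24379) = (110 + 140625)*(-1/24379) = 140735*(-1/24379) = -140735/24379 ≈ -5.7728)
1/(Z + f) = 1/(-140735/24379 + 12*sqrt(9542))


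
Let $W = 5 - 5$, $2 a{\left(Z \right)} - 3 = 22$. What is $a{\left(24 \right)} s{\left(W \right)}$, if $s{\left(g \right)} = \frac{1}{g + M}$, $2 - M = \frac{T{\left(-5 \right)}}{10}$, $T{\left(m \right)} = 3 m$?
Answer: $\frac{25}{7} \approx 3.5714$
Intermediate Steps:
$a{\left(Z \right)} = \frac{25}{2}$ ($a{\left(Z \right)} = \frac{3}{2} + \frac{1}{2} \cdot 22 = \frac{3}{2} + 11 = \frac{25}{2}$)
$W = 0$
$M = \frac{7}{2}$ ($M = 2 - \frac{3 \left(-5\right)}{10} = 2 - \left(-15\right) \frac{1}{10} = 2 - - \frac{3}{2} = 2 + \frac{3}{2} = \frac{7}{2} \approx 3.5$)
$s{\left(g \right)} = \frac{1}{\frac{7}{2} + g}$ ($s{\left(g \right)} = \frac{1}{g + \frac{7}{2}} = \frac{1}{\frac{7}{2} + g}$)
$a{\left(24 \right)} s{\left(W \right)} = \frac{25 \frac{2}{7 + 2 \cdot 0}}{2} = \frac{25 \frac{2}{7 + 0}}{2} = \frac{25 \cdot \frac{2}{7}}{2} = \frac{25 \cdot 2 \cdot \frac{1}{7}}{2} = \frac{25}{2} \cdot \frac{2}{7} = \frac{25}{7}$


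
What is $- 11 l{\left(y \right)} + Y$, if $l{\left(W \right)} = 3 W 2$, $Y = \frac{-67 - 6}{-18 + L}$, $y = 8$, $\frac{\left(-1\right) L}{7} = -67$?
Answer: $- \frac{238201}{451} \approx -528.16$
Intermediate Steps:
$L = 469$ ($L = \left(-7\right) \left(-67\right) = 469$)
$Y = - \frac{73}{451}$ ($Y = \frac{-67 - 6}{-18 + 469} = - \frac{73}{451} \approx -0.16186$)
$l{\left(W \right)} = 6 W$
$- 11 l{\left(y \right)} + Y = - 11 \cdot 6 \cdot 8 - \frac{73}{451} = \left(-11\right) 48 - \frac{73}{451} = -528 - \frac{73}{451} = - \frac{238201}{451}$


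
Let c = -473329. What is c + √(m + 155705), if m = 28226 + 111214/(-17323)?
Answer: -473329 + √190980110793/1019 ≈ -4.7290e+5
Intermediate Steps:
m = 28755752/1019 (m = 28226 + 111214*(-1/17323) = 28226 - 6542/1019 = 28755752/1019 ≈ 28220.)
c + √(m + 155705) = -473329 + √(28755752/1019 + 155705) = -473329 + √(187419147/1019) = -473329 + √190980110793/1019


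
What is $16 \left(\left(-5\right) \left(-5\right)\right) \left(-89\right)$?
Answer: $-35600$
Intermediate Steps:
$16 \left(\left(-5\right) \left(-5\right)\right) \left(-89\right) = 16 \cdot 25 \left(-89\right) = 400 \left(-89\right) = -35600$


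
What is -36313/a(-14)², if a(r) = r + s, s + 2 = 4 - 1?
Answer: -36313/169 ≈ -214.87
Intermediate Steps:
s = 1 (s = -2 + (4 - 1) = -2 + 3 = 1)
a(r) = 1 + r (a(r) = r + 1 = 1 + r)
-36313/a(-14)² = -36313/(1 - 14)² = -36313/((-13)²) = -36313/169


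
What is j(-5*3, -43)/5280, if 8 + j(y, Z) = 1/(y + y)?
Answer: -241/158400 ≈ -0.0015215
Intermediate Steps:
j(y, Z) = -8 + 1/(2*y) (j(y, Z) = -8 + 1/(y + y) = -8 + 1/(2*y))
j(-5*3, -43)/5280 = (-8 + 1/(2*((-5*3))))/5280 = (-8 + (½)/(-15))*(1/5280) = (-8 + (½)*(-1/15))*(1/5280) = (-8 - 1/30)*(1/5280) = -241/30*1/5280 = -241/158400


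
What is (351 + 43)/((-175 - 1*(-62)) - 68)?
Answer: -394/181 ≈ -2.1768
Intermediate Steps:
(351 + 43)/((-175 - 1*(-62)) - 68) = 394/((-175 + 62) - 68) = 394/(-113 - 68) = 394/(-181) = 394*(-1/181) = -394/181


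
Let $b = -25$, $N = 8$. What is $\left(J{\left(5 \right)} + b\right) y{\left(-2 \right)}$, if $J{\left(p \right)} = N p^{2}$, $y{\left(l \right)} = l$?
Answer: $-350$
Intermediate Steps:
$J{\left(p \right)} = 8 p^{2}$
$\left(J{\left(5 \right)} + b\right) y{\left(-2 \right)} = \left(8 \cdot 5^{2} - 25\right) \left(-2\right) = \left(8 \cdot 25 - 25\right) \left(-2\right) = \left(200 - 25\right) \left(-2\right) = 175 \left(-2\right) = -350$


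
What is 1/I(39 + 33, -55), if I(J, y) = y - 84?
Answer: -1/139 ≈ -0.0071942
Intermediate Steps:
I(J, y) = -84 + y
1/I(39 + 33, -55) = 1/(-84 - 55) = 1/(-139) = -1/139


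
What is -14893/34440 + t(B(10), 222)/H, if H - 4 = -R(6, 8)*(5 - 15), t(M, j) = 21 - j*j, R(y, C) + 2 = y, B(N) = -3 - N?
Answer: -424318253/378840 ≈ -1120.0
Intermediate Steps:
R(y, C) = -2 + y
t(M, j) = 21 - j²
H = 44 (H = 4 - (-2 + 6)*(5 - 15) = 4 - 4*(-10) = 4 - 1*(-40) = 4 + 40 = 44)
-14893/34440 + t(B(10), 222)/H = -14893/34440 + (21 - 1*222²)/44 = -14893*1/34440 + (21 - 1*49284)*(1/44) = -14893/34440 + (21 - 49284)*(1/44) = -14893/34440 - 49263*1/44 = -14893/34440 - 49263/44 = -424318253/378840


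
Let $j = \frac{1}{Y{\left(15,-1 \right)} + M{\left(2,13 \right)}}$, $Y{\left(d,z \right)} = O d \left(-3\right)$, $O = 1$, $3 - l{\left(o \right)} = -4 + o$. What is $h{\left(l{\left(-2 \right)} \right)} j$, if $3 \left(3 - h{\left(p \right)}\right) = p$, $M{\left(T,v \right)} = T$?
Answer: $0$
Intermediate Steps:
$l{\left(o \right)} = 7 - o$ ($l{\left(o \right)} = 3 - \left(-4 + o\right) = 7 - o$)
$Y{\left(d,z \right)} = - 3 d$ ($Y{\left(d,z \right)} = 1 d \left(-3\right) = d \left(-3\right) = - 3 d$)
$h{\left(p \right)} = 3 - \frac{p}{3}$
$j = - \frac{1}{43}$ ($j = \frac{1}{\left(-3\right) 15 + 2} = \frac{1}{-45 + 2} = \frac{1}{-43} = - \frac{1}{43} \approx -0.023256$)
$h{\left(l{\left(-2 \right)} \right)} j = \left(3 - \frac{7 - -2}{3}\right) \left(- \frac{1}{43}\right) = \left(3 - \frac{7 + 2}{3}\right) \left(- \frac{1}{43}\right) = \left(3 - 3\right) \left(- \frac{1}{43}\right) = 0 \left(- \frac{1}{43}\right) = 0$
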